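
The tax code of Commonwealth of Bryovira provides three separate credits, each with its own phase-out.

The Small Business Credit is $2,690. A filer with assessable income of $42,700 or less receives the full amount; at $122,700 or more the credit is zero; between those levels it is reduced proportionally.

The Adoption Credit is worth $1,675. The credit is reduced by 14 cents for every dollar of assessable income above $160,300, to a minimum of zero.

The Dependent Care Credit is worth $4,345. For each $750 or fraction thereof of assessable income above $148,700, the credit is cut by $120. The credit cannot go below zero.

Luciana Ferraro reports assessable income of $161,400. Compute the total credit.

$3,826

Small Business Credit: $161,400 is at or above $122,700, so the credit is $0.
Adoption Credit: 14% of the $1,100 excess over $160,300 is $154; credit = $1,675 − $154 = $1,521.
Dependent Care Credit: income exceeds $148,700 by $12,700, which is 17 full-or-partial $750 increments; reduction = 17 × $120 = $2,040, leaving $2,305.
Total: $0 + $1,521 + $2,305 = $3,826.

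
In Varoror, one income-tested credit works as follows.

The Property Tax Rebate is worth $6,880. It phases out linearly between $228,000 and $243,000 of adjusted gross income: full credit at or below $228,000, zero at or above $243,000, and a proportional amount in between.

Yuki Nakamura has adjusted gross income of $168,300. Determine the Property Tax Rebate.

Property Tax Rebate: $168,300 is at or below the $228,000 threshold, so the full $6,880 applies.

$6,880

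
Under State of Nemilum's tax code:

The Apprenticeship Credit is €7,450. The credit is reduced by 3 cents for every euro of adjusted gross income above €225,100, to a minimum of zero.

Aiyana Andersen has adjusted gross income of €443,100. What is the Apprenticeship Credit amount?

€910

Apprenticeship Credit: 3% of the €218,000 excess over €225,100 is €6,540; credit = €7,450 − €6,540 = €910.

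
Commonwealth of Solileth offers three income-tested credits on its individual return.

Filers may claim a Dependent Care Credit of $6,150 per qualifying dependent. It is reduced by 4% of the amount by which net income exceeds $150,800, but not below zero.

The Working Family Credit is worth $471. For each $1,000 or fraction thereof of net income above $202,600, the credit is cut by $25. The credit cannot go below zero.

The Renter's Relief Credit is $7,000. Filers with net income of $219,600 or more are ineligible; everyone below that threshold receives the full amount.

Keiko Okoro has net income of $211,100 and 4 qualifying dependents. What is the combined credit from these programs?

$29,434

Dependent Care Credit: base = 4 × $6,150 = $24,600. 4% of the $60,300 excess over $150,800 is $2,412; credit = $24,600 − $2,412 = $22,188.
Working Family Credit: income exceeds $202,600 by $8,500, which is 9 full-or-partial $1,000 increments; reduction = 9 × $25 = $225, leaving $246.
Renter's Relief Credit: $211,100 is below the $219,600 cutoff, so the full $7,000 applies.
Total: $22,188 + $246 + $7,000 = $29,434.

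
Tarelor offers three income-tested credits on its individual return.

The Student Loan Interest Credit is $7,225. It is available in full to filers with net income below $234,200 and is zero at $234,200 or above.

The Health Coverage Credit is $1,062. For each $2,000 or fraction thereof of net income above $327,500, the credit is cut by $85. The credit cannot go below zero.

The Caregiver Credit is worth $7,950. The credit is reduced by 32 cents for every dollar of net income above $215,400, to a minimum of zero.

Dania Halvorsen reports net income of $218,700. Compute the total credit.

$15,181

Student Loan Interest Credit: $218,700 is below the $234,200 cutoff, so the full $7,225 applies.
Health Coverage Credit: $218,700 is at or below the $327,500 threshold, so the full $1,062 applies.
Caregiver Credit: 32% of the $3,300 excess over $215,400 is $1,056; credit = $7,950 − $1,056 = $6,894.
Total: $7,225 + $1,062 + $6,894 = $15,181.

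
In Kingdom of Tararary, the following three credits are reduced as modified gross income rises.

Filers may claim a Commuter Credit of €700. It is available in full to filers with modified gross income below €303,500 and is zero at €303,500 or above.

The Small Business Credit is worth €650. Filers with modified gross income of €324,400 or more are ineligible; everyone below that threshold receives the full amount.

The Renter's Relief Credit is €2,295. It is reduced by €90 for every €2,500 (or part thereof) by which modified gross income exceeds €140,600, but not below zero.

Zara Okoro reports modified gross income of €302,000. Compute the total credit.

€1,350

Commuter Credit: €302,000 is below the €303,500 cutoff, so the full €700 applies.
Small Business Credit: €302,000 is below the €324,400 cutoff, so the full €650 applies.
Renter's Relief Credit: income exceeds €140,600 by €161,400 → 65 increments × €90 = €5,850 ≥ base, so the credit is €0.
Total: €700 + €650 + €0 = €1,350.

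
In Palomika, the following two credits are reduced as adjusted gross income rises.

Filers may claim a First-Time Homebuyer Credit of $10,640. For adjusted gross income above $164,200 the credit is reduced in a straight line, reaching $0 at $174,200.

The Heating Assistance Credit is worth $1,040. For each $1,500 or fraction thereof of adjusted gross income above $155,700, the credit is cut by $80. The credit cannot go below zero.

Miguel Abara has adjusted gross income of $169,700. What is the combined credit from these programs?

First-Time Homebuyer Credit: $169,700 is $5,500 into a $10,000 phase-out range, leaving 4,500/10,000 of the credit: $10,640 × 4,500/10,000 = $4,788.
Heating Assistance Credit: income exceeds $155,700 by $14,000, which is 10 full-or-partial $1,500 increments; reduction = 10 × $80 = $800, leaving $240.
Total: $4,788 + $240 = $5,028.

$5,028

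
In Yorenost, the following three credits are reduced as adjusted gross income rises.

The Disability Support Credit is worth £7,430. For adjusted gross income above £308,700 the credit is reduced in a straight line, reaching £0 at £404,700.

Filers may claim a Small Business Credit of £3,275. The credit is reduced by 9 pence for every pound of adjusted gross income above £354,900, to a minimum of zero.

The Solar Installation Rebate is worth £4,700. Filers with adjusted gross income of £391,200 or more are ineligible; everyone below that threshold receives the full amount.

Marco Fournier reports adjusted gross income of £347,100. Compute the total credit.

Disability Support Credit: £347,100 is £38,400 into a £96,000 phase-out range, leaving 57,600/96,000 of the credit: £7,430 × 57,600/96,000 = £4,458.
Small Business Credit: £347,100 is at or below the £354,900 threshold, so the full £3,275 applies.
Solar Installation Rebate: £347,100 is below the £391,200 cutoff, so the full £4,700 applies.
Total: £4,458 + £3,275 + £4,700 = £12,433.

£12,433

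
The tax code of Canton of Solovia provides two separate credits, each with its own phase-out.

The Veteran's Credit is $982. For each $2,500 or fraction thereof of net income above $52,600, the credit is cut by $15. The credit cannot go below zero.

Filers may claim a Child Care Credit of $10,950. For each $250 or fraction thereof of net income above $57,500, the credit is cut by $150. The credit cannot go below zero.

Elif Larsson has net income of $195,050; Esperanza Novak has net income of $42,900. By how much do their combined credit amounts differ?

Elif ($195,050): Veteran's Credit: income exceeds $52,600 by $142,450, which is 57 full-or-partial $2,500 increments; reduction = 57 × $15 = $855, leaving $127. Child Care Credit: income exceeds $57,500 by $137,550 → 551 increments × $150 = $82,650 ≥ base, so the credit is $0. total $127 + $0 = $127
Esperanza ($42,900): Veteran's Credit: $42,900 is at or below the $52,600 threshold, so the full $982 applies. Child Care Credit: $42,900 is at or below the $57,500 threshold, so the full $10,950 applies. total $982 + $10,950 = $11,932
Difference: |$127 − $11,932| = $11,805.

$11,805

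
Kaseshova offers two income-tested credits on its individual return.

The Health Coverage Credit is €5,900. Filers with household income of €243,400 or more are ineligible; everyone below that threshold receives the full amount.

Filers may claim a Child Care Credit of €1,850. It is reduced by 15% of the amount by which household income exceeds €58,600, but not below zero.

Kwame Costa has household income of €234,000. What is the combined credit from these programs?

Health Coverage Credit: €234,000 is below the €243,400 cutoff, so the full €5,900 applies.
Child Care Credit: 15% of the €175,400 excess over €58,600 is €26,310 ≥ base, so the credit is €0.
Total: €5,900 + €0 = €5,900.

€5,900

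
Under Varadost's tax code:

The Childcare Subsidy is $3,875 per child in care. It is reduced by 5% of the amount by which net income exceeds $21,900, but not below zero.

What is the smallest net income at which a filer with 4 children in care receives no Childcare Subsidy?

Full credit = 4 × $3,875 = $15,500.
The credit falls by 5% of each dollar above $21,900, so it reaches zero when the excess is $15,500 / 5% = $310,000: income = $21,900 + $310,000 = $331,900.

$331,900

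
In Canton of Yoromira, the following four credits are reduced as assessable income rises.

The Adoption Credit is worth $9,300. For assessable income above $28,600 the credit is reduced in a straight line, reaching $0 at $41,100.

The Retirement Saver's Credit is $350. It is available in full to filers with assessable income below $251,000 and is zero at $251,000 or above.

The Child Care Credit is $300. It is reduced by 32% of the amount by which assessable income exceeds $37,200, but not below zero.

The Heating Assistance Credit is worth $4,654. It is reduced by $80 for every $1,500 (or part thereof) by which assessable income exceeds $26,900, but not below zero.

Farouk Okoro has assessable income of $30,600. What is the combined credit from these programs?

$12,876

Adoption Credit: $30,600 is $2,000 into a $12,500 phase-out range, leaving 10,500/12,500 of the credit: $9,300 × 10,500/12,500 = $7,812.
Retirement Saver's Credit: $30,600 is below the $251,000 cutoff, so the full $350 applies.
Child Care Credit: $30,600 is at or below the $37,200 threshold, so the full $300 applies.
Heating Assistance Credit: income exceeds $26,900 by $3,700, which is 3 full-or-partial $1,500 increments; reduction = 3 × $80 = $240, leaving $4,414.
Total: $7,812 + $350 + $300 + $4,414 = $12,876.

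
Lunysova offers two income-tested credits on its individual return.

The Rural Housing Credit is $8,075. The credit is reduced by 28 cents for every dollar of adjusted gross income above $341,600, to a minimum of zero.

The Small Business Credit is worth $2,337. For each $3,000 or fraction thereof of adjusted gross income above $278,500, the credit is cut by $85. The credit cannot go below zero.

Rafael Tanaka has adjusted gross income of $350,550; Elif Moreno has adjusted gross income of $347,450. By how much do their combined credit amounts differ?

Rafael ($350,550): Rural Housing Credit: 28% of the $8,950 excess over $341,600 is $2,506; credit = $8,075 − $2,506 = $5,569. Small Business Credit: income exceeds $278,500 by $72,050, which is 25 full-or-partial $3,000 increments; reduction = 25 × $85 = $2,125, leaving $212. total $5,569 + $212 = $5,781
Elif ($347,450): Rural Housing Credit: 28% of the $5,850 excess over $341,600 is $1,638; credit = $8,075 − $1,638 = $6,437. Small Business Credit: income exceeds $278,500 by $68,950, which is 23 full-or-partial $3,000 increments; reduction = 23 × $85 = $1,955, leaving $382. total $6,437 + $382 = $6,819
Difference: |$5,781 − $6,819| = $1,038.

$1,038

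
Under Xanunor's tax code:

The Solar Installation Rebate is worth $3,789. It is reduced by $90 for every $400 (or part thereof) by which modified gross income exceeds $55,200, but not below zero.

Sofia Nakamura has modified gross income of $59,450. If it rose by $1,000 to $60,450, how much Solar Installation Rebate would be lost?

$270

At $59,450 — income exceeds $55,200 by $4,250, which is 11 full-or-partial $400 increments; reduction = 11 × $90 = $990, leaving $2,799.
At $60,450 — income exceeds $55,200 by $5,250, which is 14 full-or-partial $400 increments; reduction = 14 × $90 = $1,260, leaving $2,529.
Lost: $2,799 − $2,529 = $270.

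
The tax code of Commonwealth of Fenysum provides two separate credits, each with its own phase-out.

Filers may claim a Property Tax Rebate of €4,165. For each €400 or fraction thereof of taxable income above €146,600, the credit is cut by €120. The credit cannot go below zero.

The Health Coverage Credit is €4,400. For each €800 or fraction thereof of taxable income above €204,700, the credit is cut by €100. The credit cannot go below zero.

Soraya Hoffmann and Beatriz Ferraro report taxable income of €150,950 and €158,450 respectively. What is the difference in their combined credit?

€2,280

Soraya (€150,950): Property Tax Rebate: income exceeds €146,600 by €4,350, which is 11 full-or-partial €400 increments; reduction = 11 × €120 = €1,320, leaving €2,845. Health Coverage Credit: €150,950 is at or below the €204,700 threshold, so the full €4,400 applies. total €2,845 + €4,400 = €7,245
Beatriz (€158,450): Property Tax Rebate: income exceeds €146,600 by €11,850, which is 30 full-or-partial €400 increments; reduction = 30 × €120 = €3,600, leaving €565. Health Coverage Credit: €158,450 is at or below the €204,700 threshold, so the full €4,400 applies. total €565 + €4,400 = €4,965
Difference: |€7,245 − €4,965| = €2,280.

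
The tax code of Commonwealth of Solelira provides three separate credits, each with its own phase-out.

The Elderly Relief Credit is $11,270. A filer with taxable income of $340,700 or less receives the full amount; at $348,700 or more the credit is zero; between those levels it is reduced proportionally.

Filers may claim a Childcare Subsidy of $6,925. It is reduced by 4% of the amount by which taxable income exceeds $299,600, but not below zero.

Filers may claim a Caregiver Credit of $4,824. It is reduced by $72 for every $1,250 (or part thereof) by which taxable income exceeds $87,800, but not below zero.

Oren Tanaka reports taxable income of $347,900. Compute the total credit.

$6,120

Elderly Relief Credit: $347,900 is $7,200 into a $8,000 phase-out range, leaving 800/8,000 of the credit: $11,270 × 800/8,000 = $1,127.
Childcare Subsidy: 4% of the $48,300 excess over $299,600 is $1,932; credit = $6,925 − $1,932 = $4,993.
Caregiver Credit: income exceeds $87,800 by $260,100 → 209 increments × $72 = $15,048 ≥ base, so the credit is $0.
Total: $1,127 + $4,993 + $0 = $6,120.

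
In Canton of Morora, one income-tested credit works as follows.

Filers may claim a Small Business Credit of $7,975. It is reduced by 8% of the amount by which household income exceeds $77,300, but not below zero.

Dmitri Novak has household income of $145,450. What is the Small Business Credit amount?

Small Business Credit: 8% of the $68,150 excess over $77,300 is $5,452; credit = $7,975 − $5,452 = $2,523.

$2,523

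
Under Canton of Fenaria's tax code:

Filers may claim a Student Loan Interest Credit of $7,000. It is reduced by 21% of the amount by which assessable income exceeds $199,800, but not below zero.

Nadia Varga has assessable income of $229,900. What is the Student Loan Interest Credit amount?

Student Loan Interest Credit: 21% of the $30,100 excess over $199,800 is $6,321; credit = $7,000 − $6,321 = $679.

$679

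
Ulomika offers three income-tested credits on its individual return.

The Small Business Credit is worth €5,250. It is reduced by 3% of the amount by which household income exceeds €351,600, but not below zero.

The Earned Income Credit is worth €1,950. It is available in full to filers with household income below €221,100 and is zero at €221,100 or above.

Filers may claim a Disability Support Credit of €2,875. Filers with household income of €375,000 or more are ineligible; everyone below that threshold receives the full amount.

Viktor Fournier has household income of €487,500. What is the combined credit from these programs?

Small Business Credit: 3% of the €135,900 excess over €351,600 is €4,077; credit = €5,250 − €4,077 = €1,173.
Earned Income Credit: €487,500 meets or exceeds the €221,100 cutoff, so the credit is €0.
Disability Support Credit: €487,500 meets or exceeds the €375,000 cutoff, so the credit is €0.
Total: €1,173 + €0 + €0 = €1,173.

€1,173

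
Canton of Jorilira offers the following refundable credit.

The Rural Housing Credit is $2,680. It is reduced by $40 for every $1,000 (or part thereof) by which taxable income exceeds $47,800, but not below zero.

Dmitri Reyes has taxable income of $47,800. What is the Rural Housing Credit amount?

Rural Housing Credit: $47,800 is at or below the $47,800 threshold, so the full $2,680 applies.

$2,680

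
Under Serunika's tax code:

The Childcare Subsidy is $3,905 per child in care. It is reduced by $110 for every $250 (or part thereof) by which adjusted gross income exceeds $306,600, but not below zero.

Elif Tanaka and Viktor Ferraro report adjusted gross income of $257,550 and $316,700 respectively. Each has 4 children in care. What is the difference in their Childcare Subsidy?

Elif ($257,550): Childcare Subsidy: base = 4 × $3,905 = $15,620. $257,550 is at or below the $306,600 threshold, so the full $15,620 applies.
Viktor ($316,700): Childcare Subsidy: base = 4 × $3,905 = $15,620. income exceeds $306,600 by $10,100, which is 41 full-or-partial $250 increments; reduction = 41 × $110 = $4,510, leaving $11,110.
Difference: |$15,620 − $11,110| = $4,510.

$4,510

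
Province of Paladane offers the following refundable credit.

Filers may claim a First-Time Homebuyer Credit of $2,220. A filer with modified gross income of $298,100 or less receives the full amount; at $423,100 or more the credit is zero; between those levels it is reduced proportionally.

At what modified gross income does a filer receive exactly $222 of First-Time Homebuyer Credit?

$410,600

$222 is 222/2,220 of the full $2,220, so 1,998/2,220 of the $125,000 range has been used: income = $298,100 + $125,000 × 1,998/2,220 = $410,600.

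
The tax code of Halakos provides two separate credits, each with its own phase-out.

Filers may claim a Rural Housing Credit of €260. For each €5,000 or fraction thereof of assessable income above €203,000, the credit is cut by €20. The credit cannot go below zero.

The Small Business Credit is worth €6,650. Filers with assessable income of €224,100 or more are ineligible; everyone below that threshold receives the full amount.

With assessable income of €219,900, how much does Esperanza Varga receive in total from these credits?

Rural Housing Credit: income exceeds €203,000 by €16,900, which is 4 full-or-partial €5,000 increments; reduction = 4 × €20 = €80, leaving €180.
Small Business Credit: €219,900 is below the €224,100 cutoff, so the full €6,650 applies.
Total: €180 + €6,650 = €6,830.

€6,830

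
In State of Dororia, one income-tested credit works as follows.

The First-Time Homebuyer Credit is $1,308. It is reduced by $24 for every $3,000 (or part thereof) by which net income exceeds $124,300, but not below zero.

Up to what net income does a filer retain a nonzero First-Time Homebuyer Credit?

$286,300

After 54 increments the reduction is 54 × $24 = $1,296, leaving $12; one more increment wipes it out. Increment 54 ends at excess 54 × $3,000 = $162,000, so the highest qualifying income is $124,300 + $162,000 = $286,300.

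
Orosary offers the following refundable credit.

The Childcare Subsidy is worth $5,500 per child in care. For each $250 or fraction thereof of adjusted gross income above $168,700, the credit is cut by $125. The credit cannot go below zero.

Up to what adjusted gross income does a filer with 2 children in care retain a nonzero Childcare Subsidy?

Full credit = 2 × $5,500 = $11,000.
After 87 increments the reduction is 87 × $125 = $10,875, leaving $125; one more increment wipes it out. Increment 87 ends at excess 87 × $250 = $21,750, so the highest qualifying income is $168,700 + $21,750 = $190,450.

$190,450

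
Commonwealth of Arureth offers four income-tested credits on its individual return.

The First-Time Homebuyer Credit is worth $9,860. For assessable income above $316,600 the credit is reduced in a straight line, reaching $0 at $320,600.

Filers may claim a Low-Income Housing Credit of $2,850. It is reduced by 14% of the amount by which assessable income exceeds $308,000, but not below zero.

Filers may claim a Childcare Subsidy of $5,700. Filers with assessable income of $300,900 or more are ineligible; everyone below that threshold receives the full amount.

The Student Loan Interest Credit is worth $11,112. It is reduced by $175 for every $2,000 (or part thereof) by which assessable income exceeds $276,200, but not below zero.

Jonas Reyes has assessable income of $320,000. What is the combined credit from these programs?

$9,911

First-Time Homebuyer Credit: $320,000 is $3,400 into a $4,000 phase-out range, leaving 600/4,000 of the credit: $9,860 × 600/4,000 = $1,479.
Low-Income Housing Credit: 14% of the $12,000 excess over $308,000 is $1,680; credit = $2,850 − $1,680 = $1,170.
Childcare Subsidy: $320,000 meets or exceeds the $300,900 cutoff, so the credit is $0.
Student Loan Interest Credit: income exceeds $276,200 by $43,800, which is 22 full-or-partial $2,000 increments; reduction = 22 × $175 = $3,850, leaving $7,262.
Total: $1,479 + $1,170 + $0 + $7,262 = $9,911.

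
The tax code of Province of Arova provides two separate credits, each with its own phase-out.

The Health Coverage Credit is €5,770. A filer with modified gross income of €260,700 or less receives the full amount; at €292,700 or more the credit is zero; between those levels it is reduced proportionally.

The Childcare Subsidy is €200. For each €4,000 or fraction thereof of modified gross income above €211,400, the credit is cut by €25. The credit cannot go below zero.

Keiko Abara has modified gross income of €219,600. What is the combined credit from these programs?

Health Coverage Credit: €219,600 is at or below the €260,700 threshold, so the full €5,770 applies.
Childcare Subsidy: income exceeds €211,400 by €8,200, which is 3 full-or-partial €4,000 increments; reduction = 3 × €25 = €75, leaving €125.
Total: €5,770 + €125 = €5,895.

€5,895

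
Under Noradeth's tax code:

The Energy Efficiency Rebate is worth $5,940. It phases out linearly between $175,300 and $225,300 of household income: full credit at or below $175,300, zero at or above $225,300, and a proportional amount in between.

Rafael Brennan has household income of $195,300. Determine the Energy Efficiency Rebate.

Energy Efficiency Rebate: $195,300 is $20,000 into a $50,000 phase-out range, leaving 30,000/50,000 of the credit: $5,940 × 30,000/50,000 = $3,564.

$3,564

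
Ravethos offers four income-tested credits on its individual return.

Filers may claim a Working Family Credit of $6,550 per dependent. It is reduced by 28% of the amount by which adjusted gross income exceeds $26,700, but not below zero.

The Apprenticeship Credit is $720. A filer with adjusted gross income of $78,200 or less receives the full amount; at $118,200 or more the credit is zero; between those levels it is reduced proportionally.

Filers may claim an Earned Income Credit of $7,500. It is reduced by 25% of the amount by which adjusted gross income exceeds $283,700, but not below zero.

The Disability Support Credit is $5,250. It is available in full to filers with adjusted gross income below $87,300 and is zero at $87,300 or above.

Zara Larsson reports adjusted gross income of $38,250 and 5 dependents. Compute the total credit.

Working Family Credit: base = 5 × $6,550 = $32,750. 28% of the $11,550 excess over $26,700 is $3,234; credit = $32,750 − $3,234 = $29,516.
Apprenticeship Credit: $38,250 is at or below the $78,200 threshold, so the full $720 applies.
Earned Income Credit: $38,250 is at or below the $283,700 threshold, so the full $7,500 applies.
Disability Support Credit: $38,250 is below the $87,300 cutoff, so the full $5,250 applies.
Total: $29,516 + $720 + $7,500 + $5,250 = $42,986.

$42,986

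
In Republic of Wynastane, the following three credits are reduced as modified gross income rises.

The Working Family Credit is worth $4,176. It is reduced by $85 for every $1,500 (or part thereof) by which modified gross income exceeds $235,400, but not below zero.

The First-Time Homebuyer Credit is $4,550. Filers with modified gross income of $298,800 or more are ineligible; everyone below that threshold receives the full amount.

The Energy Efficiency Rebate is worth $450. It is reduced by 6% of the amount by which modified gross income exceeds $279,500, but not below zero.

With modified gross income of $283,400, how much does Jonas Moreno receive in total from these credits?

Working Family Credit: income exceeds $235,400 by $48,000, which is 32 full-or-partial $1,500 increments; reduction = 32 × $85 = $2,720, leaving $1,456.
First-Time Homebuyer Credit: $283,400 is below the $298,800 cutoff, so the full $4,550 applies.
Energy Efficiency Rebate: 6% of the $3,900 excess over $279,500 is $234; credit = $450 − $234 = $216.
Total: $1,456 + $4,550 + $216 = $6,222.

$6,222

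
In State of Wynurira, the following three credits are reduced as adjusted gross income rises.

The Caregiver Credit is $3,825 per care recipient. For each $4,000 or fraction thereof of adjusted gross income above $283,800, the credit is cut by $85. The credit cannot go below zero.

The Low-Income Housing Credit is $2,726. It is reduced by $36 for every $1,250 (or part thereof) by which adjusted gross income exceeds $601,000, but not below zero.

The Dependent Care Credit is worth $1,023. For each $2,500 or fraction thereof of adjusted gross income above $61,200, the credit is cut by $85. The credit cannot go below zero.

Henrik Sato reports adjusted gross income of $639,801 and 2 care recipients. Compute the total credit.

Caregiver Credit: base = 2 × $3,825 = $7,650. income exceeds $283,800 by $356,001 → 90 increments × $85 = $7,650 ≥ base, so the credit is $0.
Low-Income Housing Credit: income exceeds $601,000 by $38,801, which is 32 full-or-partial $1,250 increments; reduction = 32 × $36 = $1,152, leaving $1,574.
Dependent Care Credit: income exceeds $61,200 by $578,601 → 232 increments × $85 = $19,720 ≥ base, so the credit is $0.
Total: $0 + $1,574 + $0 = $1,574.

$1,574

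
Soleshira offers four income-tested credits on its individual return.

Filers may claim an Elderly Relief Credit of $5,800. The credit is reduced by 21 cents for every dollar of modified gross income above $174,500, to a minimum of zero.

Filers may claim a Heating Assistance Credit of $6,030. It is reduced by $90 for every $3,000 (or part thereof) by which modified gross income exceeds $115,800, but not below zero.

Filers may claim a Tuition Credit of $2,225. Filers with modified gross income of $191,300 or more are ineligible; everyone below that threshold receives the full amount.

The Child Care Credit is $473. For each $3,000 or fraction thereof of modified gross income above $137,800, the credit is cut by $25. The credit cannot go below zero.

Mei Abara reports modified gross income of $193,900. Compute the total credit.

Elderly Relief Credit: 21% of the $19,400 excess over $174,500 is $4,074; credit = $5,800 − $4,074 = $1,726.
Heating Assistance Credit: income exceeds $115,800 by $78,100, which is 27 full-or-partial $3,000 increments; reduction = 27 × $90 = $2,430, leaving $3,600.
Tuition Credit: $193,900 meets or exceeds the $191,300 cutoff, so the credit is $0.
Child Care Credit: income exceeds $137,800 by $56,100 → 19 increments × $25 = $475 ≥ base, so the credit is $0.
Total: $1,726 + $3,600 + $0 + $0 = $5,326.

$5,326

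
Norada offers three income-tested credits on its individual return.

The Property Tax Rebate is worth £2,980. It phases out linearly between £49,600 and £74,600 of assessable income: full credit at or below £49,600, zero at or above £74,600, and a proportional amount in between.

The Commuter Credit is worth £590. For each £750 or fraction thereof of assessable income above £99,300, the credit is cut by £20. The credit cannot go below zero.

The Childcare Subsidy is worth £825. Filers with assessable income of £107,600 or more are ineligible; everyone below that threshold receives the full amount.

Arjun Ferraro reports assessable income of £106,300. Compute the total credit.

£1,215

Property Tax Rebate: £106,300 is at or above £74,600, so the credit is £0.
Commuter Credit: income exceeds £99,300 by £7,000, which is 10 full-or-partial £750 increments; reduction = 10 × £20 = £200, leaving £390.
Childcare Subsidy: £106,300 is below the £107,600 cutoff, so the full £825 applies.
Total: £0 + £390 + £825 = £1,215.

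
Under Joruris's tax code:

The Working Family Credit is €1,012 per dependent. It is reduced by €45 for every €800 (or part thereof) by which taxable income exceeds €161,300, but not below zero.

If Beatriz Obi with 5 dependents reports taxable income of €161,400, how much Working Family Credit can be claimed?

€5,015

Working Family Credit: base = 5 × €1,012 = €5,060. income exceeds €161,300 by €100, which is 1 full-or-partial €800 increment; reduction = 1 × €45 = €45, leaving €5,015.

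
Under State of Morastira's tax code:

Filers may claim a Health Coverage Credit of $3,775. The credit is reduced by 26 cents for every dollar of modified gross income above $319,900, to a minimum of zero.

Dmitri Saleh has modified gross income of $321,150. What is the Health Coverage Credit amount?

$3,450

Health Coverage Credit: 26% of the $1,250 excess over $319,900 is $325; credit = $3,775 − $325 = $3,450.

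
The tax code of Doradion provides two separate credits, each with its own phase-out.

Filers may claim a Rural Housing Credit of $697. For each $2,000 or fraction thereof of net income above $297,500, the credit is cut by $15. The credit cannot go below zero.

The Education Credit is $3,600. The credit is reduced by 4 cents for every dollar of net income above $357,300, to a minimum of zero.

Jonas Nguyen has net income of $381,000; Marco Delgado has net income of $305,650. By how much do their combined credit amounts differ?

$1,503

Jonas ($381,000): Rural Housing Credit: income exceeds $297,500 by $83,500, which is 42 full-or-partial $2,000 increments; reduction = 42 × $15 = $630, leaving $67. Education Credit: 4% of the $23,700 excess over $357,300 is $948; credit = $3,600 − $948 = $2,652. total $67 + $2,652 = $2,719
Marco ($305,650): Rural Housing Credit: income exceeds $297,500 by $8,150, which is 5 full-or-partial $2,000 increments; reduction = 5 × $15 = $75, leaving $622. Education Credit: $305,650 is at or below the $357,300 threshold, so the full $3,600 applies. total $622 + $3,600 = $4,222
Difference: |$2,719 − $4,222| = $1,503.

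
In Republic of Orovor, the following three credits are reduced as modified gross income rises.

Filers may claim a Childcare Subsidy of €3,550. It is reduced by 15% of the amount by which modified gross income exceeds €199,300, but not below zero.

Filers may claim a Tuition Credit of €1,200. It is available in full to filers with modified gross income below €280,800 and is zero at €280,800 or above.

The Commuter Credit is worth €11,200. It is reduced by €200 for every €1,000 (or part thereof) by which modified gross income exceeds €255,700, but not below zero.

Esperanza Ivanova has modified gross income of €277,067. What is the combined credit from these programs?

Childcare Subsidy: 15% of the €77,767 excess over €199,300 is €11,665.05 ≥ base, so the credit is €0.
Tuition Credit: €277,067 is below the €280,800 cutoff, so the full €1,200 applies.
Commuter Credit: income exceeds €255,700 by €21,367, which is 22 full-or-partial €1,000 increments; reduction = 22 × €200 = €4,400, leaving €6,800.
Total: €0 + €1,200 + €6,800 = €8,000.

€8,000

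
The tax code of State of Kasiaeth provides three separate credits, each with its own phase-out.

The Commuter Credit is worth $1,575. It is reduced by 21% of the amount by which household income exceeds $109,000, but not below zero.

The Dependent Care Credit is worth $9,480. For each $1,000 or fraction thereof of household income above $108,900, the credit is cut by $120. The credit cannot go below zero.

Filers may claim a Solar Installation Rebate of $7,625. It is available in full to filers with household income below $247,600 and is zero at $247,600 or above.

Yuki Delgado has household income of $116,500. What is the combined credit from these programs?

Commuter Credit: 21% of the $7,500 excess over $109,000 is $1,575 ≥ base, so the credit is $0.
Dependent Care Credit: income exceeds $108,900 by $7,600, which is 8 full-or-partial $1,000 increments; reduction = 8 × $120 = $960, leaving $8,520.
Solar Installation Rebate: $116,500 is below the $247,600 cutoff, so the full $7,625 applies.
Total: $0 + $8,520 + $7,625 = $16,145.

$16,145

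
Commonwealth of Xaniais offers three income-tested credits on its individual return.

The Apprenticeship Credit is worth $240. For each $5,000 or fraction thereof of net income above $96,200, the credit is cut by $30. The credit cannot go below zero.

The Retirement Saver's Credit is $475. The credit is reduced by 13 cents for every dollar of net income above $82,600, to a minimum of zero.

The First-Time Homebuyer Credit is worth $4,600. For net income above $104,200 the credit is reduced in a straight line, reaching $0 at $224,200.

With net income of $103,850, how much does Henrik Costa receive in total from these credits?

$4,780

Apprenticeship Credit: income exceeds $96,200 by $7,650, which is 2 full-or-partial $5,000 increments; reduction = 2 × $30 = $60, leaving $180.
Retirement Saver's Credit: 13% of the $21,250 excess over $82,600 is $2,762.50 ≥ base, so the credit is $0.
First-Time Homebuyer Credit: $103,850 is at or below the $104,200 threshold, so the full $4,600 applies.
Total: $180 + $0 + $4,600 = $4,780.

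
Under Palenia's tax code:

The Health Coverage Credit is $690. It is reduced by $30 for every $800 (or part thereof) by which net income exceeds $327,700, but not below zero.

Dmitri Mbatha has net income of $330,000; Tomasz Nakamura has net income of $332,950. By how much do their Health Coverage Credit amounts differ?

$120

Dmitri ($330,000): Health Coverage Credit: income exceeds $327,700 by $2,300, which is 3 full-or-partial $800 increments; reduction = 3 × $30 = $90, leaving $600.
Tomasz ($332,950): Health Coverage Credit: income exceeds $327,700 by $5,250, which is 7 full-or-partial $800 increments; reduction = 7 × $30 = $210, leaving $480.
Difference: |$600 − $480| = $120.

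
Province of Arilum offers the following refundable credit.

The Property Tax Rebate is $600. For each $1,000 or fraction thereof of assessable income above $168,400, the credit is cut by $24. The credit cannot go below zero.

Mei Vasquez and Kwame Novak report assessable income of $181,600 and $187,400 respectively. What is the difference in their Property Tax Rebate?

Mei ($181,600): Property Tax Rebate: income exceeds $168,400 by $13,200, which is 14 full-or-partial $1,000 increments; reduction = 14 × $24 = $336, leaving $264.
Kwame ($187,400): Property Tax Rebate: income exceeds $168,400 by $19,000, which is 19 full-or-partial $1,000 increments; reduction = 19 × $24 = $456, leaving $144.
Difference: |$264 − $144| = $120.

$120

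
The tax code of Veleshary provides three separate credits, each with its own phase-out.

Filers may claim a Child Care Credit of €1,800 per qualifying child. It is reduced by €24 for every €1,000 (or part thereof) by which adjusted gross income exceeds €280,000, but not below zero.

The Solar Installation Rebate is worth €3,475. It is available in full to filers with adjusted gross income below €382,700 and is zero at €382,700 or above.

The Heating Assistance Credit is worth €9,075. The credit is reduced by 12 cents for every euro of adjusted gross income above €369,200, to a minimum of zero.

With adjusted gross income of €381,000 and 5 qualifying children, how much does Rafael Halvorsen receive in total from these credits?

€17,710

Child Care Credit: base = 5 × €1,800 = €9,000. income exceeds €280,000 by €101,000, which is 101 full-or-partial €1,000 increments; reduction = 101 × €24 = €2,424, leaving €6,576.
Solar Installation Rebate: €381,000 is below the €382,700 cutoff, so the full €3,475 applies.
Heating Assistance Credit: 12% of the €11,800 excess over €369,200 is €1,416; credit = €9,075 − €1,416 = €7,659.
Total: €6,576 + €3,475 + €7,659 = €17,710.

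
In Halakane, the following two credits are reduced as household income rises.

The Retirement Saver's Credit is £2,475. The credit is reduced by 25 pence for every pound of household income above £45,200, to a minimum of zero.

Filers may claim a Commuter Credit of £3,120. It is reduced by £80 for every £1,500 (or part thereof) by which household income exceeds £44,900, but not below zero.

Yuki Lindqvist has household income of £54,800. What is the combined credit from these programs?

Retirement Saver's Credit: 25% of the £9,600 excess over £45,200 is £2,400; credit = £2,475 − £2,400 = £75.
Commuter Credit: income exceeds £44,900 by £9,900, which is 7 full-or-partial £1,500 increments; reduction = 7 × £80 = £560, leaving £2,560.
Total: £75 + £2,560 = £2,635.

£2,635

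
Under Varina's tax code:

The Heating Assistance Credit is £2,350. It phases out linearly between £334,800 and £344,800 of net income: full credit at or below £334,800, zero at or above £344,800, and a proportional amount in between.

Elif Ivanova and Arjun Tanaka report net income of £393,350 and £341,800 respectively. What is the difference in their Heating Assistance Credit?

£705

Elif (£393,350): Heating Assistance Credit: £393,350 is at or above £344,800, so the credit is £0.
Arjun (£341,800): Heating Assistance Credit: £341,800 is £7,000 into a £10,000 phase-out range, leaving 3,000/10,000 of the credit: £2,350 × 3,000/10,000 = £705.
Difference: |£0 − £705| = £705.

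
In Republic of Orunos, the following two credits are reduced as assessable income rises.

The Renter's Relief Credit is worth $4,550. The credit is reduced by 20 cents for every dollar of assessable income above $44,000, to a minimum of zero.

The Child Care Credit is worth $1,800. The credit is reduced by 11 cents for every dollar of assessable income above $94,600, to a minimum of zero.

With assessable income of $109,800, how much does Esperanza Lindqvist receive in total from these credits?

$128

Renter's Relief Credit: 20% of the $65,800 excess over $44,000 is $13,160 ≥ base, so the credit is $0.
Child Care Credit: 11% of the $15,200 excess over $94,600 is $1,672; credit = $1,800 − $1,672 = $128.
Total: $0 + $128 = $128.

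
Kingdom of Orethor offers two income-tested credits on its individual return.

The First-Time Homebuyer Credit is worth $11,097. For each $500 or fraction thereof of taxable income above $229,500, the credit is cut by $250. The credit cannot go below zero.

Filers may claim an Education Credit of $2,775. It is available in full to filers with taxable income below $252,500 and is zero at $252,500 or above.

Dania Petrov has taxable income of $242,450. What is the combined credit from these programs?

$7,372

First-Time Homebuyer Credit: income exceeds $229,500 by $12,950, which is 26 full-or-partial $500 increments; reduction = 26 × $250 = $6,500, leaving $4,597.
Education Credit: $242,450 is below the $252,500 cutoff, so the full $2,775 applies.
Total: $4,597 + $2,775 = $7,372.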